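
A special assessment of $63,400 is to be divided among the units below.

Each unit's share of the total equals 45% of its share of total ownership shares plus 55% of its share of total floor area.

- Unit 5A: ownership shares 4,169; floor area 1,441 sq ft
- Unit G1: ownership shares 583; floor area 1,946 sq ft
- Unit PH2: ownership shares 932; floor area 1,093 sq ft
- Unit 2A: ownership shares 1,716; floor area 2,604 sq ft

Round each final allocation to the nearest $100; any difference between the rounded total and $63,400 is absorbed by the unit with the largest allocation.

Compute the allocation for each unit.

Totals — ownership shares 7,400, floor area 7,084.
Blended shares (45% ownership shares + 55% floor area): Unit 5A 0.3654; Unit G1 0.1865; Unit PH2 0.1415; Unit 2A 0.3065.
Proportional shares: Unit 5A 23,166.31; Unit G1 11,826.61; Unit PH2 8,973.38; Unit 2A 19,433.70.
Rounded to nearest $100: Unit 5A $23,200; Unit G1 $11,800; Unit PH2 $9,000; Unit 2A $19,400. Sum = $63,400.
Rounded total matches; no reconciliation needed.

Unit 5A: $23,200 · Unit G1: $11,800 · Unit PH2: $9,000 · Unit 2A: $19,400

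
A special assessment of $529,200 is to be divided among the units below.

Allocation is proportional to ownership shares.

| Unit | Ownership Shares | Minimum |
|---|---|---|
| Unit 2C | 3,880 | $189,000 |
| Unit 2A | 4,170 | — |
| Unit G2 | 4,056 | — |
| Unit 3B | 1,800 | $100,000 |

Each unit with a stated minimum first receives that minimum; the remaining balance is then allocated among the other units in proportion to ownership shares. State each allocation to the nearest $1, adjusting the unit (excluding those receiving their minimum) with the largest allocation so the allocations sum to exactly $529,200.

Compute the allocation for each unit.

Unit 2C: $189,000; Unit 2A: $121,764; Unit G2: $118,436; Unit 3B: $100,000

Guaranteed amounts: Unit 2C $189,000; Unit 3B $100,000. Remaining pool $240,200.
Remaining pool split over remaining ownership shares 8,226: Unit 2A 121,764.41 → $121,764; Unit G2 118,435.59 → $118,436.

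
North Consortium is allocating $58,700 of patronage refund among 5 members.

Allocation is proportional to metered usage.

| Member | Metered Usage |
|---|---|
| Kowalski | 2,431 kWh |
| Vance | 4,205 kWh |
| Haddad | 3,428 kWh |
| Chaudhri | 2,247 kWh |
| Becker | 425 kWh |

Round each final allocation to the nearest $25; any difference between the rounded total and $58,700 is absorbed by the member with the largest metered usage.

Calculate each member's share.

Sum of metered usage: 2,431 + 4,205 + 3,428 + 2,247 + 425 = 12,736.
Unrounded shares: Kowalski 11,204.44; Vance 19,380.77; Haddad 15,799.59; Chaudhri 10,356.38; Becker 1,958.82.
After rounding ($25): Kowalski $11,200; Vance $19,375; Haddad $15,800; Chaudhri $10,350; Becker $1,950. Sum = $58,675.
Difference $58,700 − $58,675 = +$25 applied to largest metered usage (Vance): Vance becomes $19,400.

Kowalski: $11,200; Vance: $19,400; Haddad: $15,800; Chaudhri: $10,350; Becker: $1,950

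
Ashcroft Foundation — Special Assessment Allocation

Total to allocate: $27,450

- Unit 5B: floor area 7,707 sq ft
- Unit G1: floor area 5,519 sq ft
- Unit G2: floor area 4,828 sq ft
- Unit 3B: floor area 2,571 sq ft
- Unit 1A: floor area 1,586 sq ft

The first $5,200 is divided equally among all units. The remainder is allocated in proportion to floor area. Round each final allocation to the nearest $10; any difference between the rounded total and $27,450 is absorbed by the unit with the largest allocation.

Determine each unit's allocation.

First tranche $5,200 split equally: $1,040 each.
Remainder $22,250 by floor area (total 22,211): Unit 5B 7,720.53 → $7,720; Unit G1 5,528.69 → $5,530; Unit G2 4,836.48 → $4,840; Unit 3B 2,575.51 → $2,580; Unit 1A 1,588.78 → $1,590.
Rounding difference −$10 on remainder applied to Unit 5B.
Totals: Unit 5B $1,040 + $7,710 = $8,750; Unit G1 $1,040 + $5,530 = $6,570; Unit G2 $1,040 + $4,840 = $5,880; Unit 3B $1,040 + $2,580 = $3,620; Unit 1A $1,040 + $1,590 = $2,630.

Unit 5B: $8,750 | Unit G1: $6,570 | Unit G2: $5,880 | Unit 3B: $3,620 | Unit 1A: $2,630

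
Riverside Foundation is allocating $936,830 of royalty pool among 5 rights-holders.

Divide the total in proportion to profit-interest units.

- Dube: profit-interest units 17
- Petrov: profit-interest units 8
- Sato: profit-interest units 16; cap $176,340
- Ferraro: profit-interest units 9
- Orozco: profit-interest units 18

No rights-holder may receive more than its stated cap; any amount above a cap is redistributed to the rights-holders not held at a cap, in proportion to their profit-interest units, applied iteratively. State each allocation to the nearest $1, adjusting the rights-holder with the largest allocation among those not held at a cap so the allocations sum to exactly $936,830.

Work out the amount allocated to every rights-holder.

Profit-interest units total: 68.
Proportional shares (ignoring caps): Dube 234,207.50; Petrov 110,215.29; Sato 220,430.59; Ferraro 123,992.21; Orozco 247,984.41.
Held at cap: Sato ($176,340); remaining pool $760,490 reallocated over remaining profit-interest units 52.
Redistributed shares: Dube 248,621.73 → $248,622; Petrov 116,998.46 → $116,998; Ferraro 131,623.27 → $131,623; Orozco 263,246.54 → $263,247.

Dube: $248,622; Petrov: $116,998; Sato: $176,340; Ferraro: $131,623; Orozco: $263,247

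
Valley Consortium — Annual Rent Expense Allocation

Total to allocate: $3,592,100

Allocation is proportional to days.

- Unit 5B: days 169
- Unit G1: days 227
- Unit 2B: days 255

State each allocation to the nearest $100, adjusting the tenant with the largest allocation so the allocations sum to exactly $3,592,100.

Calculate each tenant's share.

Sum of days: 651.
Unrounded shares: Unit 5B 169/651 × $3,592,100 = 932,511.37; Unit G1 227/651 × $3,592,100 = 1,252,544.85; Unit 2B 255/651 × $3,592,100 = 1,407,043.78.
After rounding ($100): Unit 5B $932,500; Unit G1 $1,252,500; Unit 2B $1,407,000. Sum = $3,592,000.
Difference $3,592,100 − $3,592,000 = +$100 applied to largest allocation (Unit 2B): Unit 2B becomes $1,407,100.

Unit 5B: $932,500 · Unit G1: $1,252,500 · Unit 2B: $1,407,100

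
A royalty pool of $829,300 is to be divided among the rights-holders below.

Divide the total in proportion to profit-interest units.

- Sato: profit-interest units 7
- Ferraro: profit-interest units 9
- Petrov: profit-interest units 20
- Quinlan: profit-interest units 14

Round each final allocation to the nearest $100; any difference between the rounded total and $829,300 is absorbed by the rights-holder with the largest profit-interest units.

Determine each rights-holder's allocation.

Sato: $116,100 | Ferraro: $149,300 | Petrov: $331,700 | Quinlan: $232,200

Combined profit-interest units = 7 + 9 + 20 + 14 = 50.
Pro-rata amounts: Sato 116,102.00; Ferraro 149,274.00; Petrov 331,720.00; Quinlan 232,204.00.
At nearest $100: Sato $116,100; Ferraro $149,300; Petrov $331,700; Quinlan $232,200. Sum = $829,300.
Rounded total matches; no reconciliation needed.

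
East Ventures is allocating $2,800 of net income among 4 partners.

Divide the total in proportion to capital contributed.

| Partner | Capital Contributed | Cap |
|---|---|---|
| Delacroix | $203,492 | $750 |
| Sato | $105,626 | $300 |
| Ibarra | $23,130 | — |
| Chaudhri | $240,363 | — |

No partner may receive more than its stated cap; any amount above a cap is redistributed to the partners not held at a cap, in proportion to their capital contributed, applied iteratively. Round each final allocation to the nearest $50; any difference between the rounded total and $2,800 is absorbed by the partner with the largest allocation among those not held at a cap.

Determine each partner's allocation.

Delacroix: $750 · Sato: $300 · Ibarra: $150 · Chaudhri: $1,600

Total capital contributed = 572,611.
Unconstrained shares: Delacroix 995.05; Sato 516.50; Ibarra 113.10; Chaudhri 1,175.35.
Held at cap: Delacroix ($750), Sato ($300); residual $1,750 reallocated over remaining capital contributed 263,493.
Shares after redistribution: Ibarra 153.62 → $150; Chaudhri 1,596.38 → $1,600.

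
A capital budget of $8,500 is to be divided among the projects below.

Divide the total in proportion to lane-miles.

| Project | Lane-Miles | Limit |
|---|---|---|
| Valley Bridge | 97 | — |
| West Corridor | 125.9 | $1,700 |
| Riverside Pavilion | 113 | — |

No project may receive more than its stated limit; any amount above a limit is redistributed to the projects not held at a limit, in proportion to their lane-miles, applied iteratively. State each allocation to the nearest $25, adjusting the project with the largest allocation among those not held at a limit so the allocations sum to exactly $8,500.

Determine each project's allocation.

Valley Bridge: $3,150 · West Corridor: $1,700 · Riverside Pavilion: $3,650

Combined lane-miles = 335.9.
Unconstrained shares: Valley Bridge 2,454.60; West Corridor 3,185.92; Riverside Pavilion 2,859.48.
Held at cap: West Corridor ($1,700); balance $6,800 reallocated over remaining lane-miles 210.
Redistributed shares: Valley Bridge 3,140.95 → $3,150; Riverside Pavilion 3,659.05 → $3,650.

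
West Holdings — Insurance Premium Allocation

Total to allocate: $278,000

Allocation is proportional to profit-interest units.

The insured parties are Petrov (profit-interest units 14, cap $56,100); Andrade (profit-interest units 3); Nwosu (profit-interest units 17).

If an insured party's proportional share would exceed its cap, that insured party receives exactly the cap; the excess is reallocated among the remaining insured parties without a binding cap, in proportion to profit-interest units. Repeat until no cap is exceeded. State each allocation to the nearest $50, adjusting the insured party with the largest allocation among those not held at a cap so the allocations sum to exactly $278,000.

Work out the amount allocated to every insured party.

Profit-interest units total: 34.
Pro-rata shares before constraints: Petrov 114,470.59; Andrade 24,529.41; Nwosu 139,000.00.
Capped: Petrov ($56,100); remaining pool $221,900 reallocated over remaining profit-interest units 20.
Redistributed shares: Andrade 33,285.00 → $33,300; Nwosu 188,615.00 → $188,600.

Petrov: $56,100; Andrade: $33,300; Nwosu: $188,600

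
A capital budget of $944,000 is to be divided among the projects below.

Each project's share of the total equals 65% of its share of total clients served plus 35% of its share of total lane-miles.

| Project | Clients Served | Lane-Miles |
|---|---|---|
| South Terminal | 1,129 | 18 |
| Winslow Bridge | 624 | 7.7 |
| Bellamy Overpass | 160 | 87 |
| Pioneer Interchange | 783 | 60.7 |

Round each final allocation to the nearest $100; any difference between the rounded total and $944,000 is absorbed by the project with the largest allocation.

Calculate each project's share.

Clients served total 2,696; lane-miles total 173.4.
Composite weights (65% clients served + 35% lane-miles): South Terminal 0.3085; Winslow Bridge 0.1660; Bellamy Overpass 0.2142; Pioneer Interchange 0.3113.
Unrounded shares: South Terminal 291,253.96; Winslow Bridge 156,691.92; Bellamy Overpass 202,187.06; Pioneer Interchange 293,867.07.
At nearest $100: South Terminal $291,300; Winslow Bridge $156,700; Bellamy Overpass $202,200; Pioneer Interchange $293,900. Sum = $944,100.
Difference $944,000 − $944,100 = −$100 applied to largest allocation (Pioneer Interchange): Pioneer Interchange becomes $293,800.

South Terminal: $291,300 | Winslow Bridge: $156,700 | Bellamy Overpass: $202,200 | Pioneer Interchange: $293,800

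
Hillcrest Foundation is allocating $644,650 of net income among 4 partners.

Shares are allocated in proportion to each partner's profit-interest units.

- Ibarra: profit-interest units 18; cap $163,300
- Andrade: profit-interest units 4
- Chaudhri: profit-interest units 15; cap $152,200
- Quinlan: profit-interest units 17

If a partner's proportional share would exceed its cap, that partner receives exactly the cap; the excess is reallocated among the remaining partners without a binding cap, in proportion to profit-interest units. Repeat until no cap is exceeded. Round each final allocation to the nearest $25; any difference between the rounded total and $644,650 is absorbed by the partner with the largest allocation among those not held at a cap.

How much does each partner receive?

Profit-interest units total: 54.
Pro-rata shares before constraints: Ibarra 214,883.33; Andrade 47,751.85; Chaudhri 179,069.44; Quinlan 202,945.37.
Held at cap: Ibarra ($163,300), Chaudhri ($152,200); residual $329,150 reallocated over remaining profit-interest units 21.
Shares after redistribution: Andrade 62,695.24 → $62,700; Quinlan 266,454.76 → $266,450.

Ibarra: $163,300; Andrade: $62,700; Chaudhri: $152,200; Quinlan: $266,450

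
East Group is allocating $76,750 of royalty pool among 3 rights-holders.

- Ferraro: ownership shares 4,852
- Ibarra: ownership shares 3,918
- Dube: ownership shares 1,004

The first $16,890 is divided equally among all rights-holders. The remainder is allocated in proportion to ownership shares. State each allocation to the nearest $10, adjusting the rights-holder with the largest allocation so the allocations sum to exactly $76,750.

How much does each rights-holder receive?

Equal tier: $16,890 ÷ 3 = $5,630 apiece.
Remainder $59,860 by ownership shares (total 9,774): Ferraro 29,715.65 → $29,720; Ibarra 23,995.45 → $24,000; Dube 6,148.91 → $6,150.
Rounding difference −$10 on remainder applied to Ferraro.
Totals: Ferraro $5,630 + $29,710 = $35,340; Ibarra $5,630 + $24,000 = $29,630; Dube $5,630 + $6,150 = $11,780.

Ferraro: $35,340 · Ibarra: $29,630 · Dube: $11,780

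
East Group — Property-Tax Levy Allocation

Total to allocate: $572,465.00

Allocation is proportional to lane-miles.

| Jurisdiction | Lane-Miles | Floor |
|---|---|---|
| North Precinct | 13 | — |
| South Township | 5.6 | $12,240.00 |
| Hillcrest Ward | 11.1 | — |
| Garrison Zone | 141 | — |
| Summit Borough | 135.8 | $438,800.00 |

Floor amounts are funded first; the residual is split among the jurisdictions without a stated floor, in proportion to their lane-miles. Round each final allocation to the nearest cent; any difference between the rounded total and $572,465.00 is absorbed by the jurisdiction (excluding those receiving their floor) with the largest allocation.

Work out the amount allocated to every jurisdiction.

Guaranteed amounts: South Township $12,240.00; Summit Borough $438,800.00. Balance $121,425.00.
Balance split over remaining lane-miles 165.1: North Precinct 9,561.0236 → $9,561.02; Hillcrest Ward 8,163.6432 → $8,163.64; Garrison Zone 103,700.3331 → $103,700.33.
Rounding difference +$0.01 applied to Garrison Zone → $103,700.34.

North Precinct: $9,561.02 · South Township: $12,240.00 · Hillcrest Ward: $8,163.64 · Garrison Zone: $103,700.34 · Summit Borough: $438,800.00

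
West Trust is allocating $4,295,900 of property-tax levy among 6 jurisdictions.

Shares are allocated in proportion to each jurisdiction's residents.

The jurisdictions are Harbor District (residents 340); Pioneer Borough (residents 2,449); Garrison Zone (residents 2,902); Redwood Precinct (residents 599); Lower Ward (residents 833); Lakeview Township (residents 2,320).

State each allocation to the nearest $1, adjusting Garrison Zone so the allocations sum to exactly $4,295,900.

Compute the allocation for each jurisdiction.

Harbor District: $154,676 · Pioneer Borough: $1,114,123 · Garrison Zone: $1,320,205 · Redwood Precinct: $272,503 · Lower Ward: $378,956 · Lakeview Township: $1,055,437

Combined residents = 9,443.
Pro-rata amounts: Harbor District 340/9,443 × $4,295,900 = 154,676.06; Pioneer Borough 2,449/9,443 × $4,295,900 = 1,114,122.54; Garrison Zone 2,902/9,443 × $4,295,900 = 1,320,205.63; Redwood Precinct 599/9,443 × $4,295,900 = 272,502.82; Lower Ward 833/9,443 × $4,295,900 = 378,956.34; Lakeview Township 2,320/9,443 × $4,295,900 = 1,055,436.62.
After rounding ($1): Harbor District $154,676; Pioneer Borough $1,114,123; Garrison Zone $1,320,206; Redwood Precinct $272,503; Lower Ward $378,956; Lakeview Township $1,055,437. Sum = $4,295,901.
Difference $4,295,900 − $4,295,901 = −$1 applied to Garrison Zone: Garrison Zone becomes $1,320,205.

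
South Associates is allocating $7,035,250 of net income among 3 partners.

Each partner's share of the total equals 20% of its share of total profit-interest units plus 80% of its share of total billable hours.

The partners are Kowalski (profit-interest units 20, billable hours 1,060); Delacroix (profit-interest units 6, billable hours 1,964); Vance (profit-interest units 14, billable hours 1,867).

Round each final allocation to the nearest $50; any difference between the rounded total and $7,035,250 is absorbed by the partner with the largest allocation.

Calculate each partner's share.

Kowalski: $1,923,300; Delacroix: $2,471,100; Vance: $2,640,850

Totals — profit-interest units 40, billable hours 4,891.
Combined weights (20% profit-interest units + 80% billable hours): Kowalski 0.2734; Delacroix 0.3512; Vance 0.3754.
Proportional shares: Kowalski 1,923,294.37; Delacroix 2,471,083.02; Vance 2,640,872.61.
Rounded to nearest $50: Kowalski $1,923,300; Delacroix $2,471,100; Vance $2,640,850. Sum = $7,035,250.
Sum already equals the total — no adjustment.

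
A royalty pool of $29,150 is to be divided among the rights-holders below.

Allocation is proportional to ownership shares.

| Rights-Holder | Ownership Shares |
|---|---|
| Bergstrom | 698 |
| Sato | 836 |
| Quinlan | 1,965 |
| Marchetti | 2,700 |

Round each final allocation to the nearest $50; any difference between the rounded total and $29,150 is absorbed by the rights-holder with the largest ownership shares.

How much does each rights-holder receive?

Ownership shares total: 698 + 836 + 1,965 + 2,700 = 6,199.
Raw shares: Bergstrom 3,282.26; Sato 3,931.18; Quinlan 9,240.16; Marchetti 12,696.40.
Rounded to nearest $50: Bergstrom $3,300; Sato $3,950; Quinlan $9,250; Marchetti $12,700. Sum = $29,200.
Difference $29,150 − $29,200 = −$50 applied to largest ownership shares (Marchetti): Marchetti becomes $12,650.

Bergstrom: $3,300 · Sato: $3,950 · Quinlan: $9,250 · Marchetti: $12,650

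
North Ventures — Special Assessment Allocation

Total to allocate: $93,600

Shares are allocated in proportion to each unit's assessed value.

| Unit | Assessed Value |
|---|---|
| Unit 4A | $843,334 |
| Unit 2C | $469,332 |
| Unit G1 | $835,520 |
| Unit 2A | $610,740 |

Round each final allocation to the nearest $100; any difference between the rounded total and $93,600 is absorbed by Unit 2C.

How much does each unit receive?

Unit 4A: $28,600; Unit 2C: $16,000; Unit G1: $28,300; Unit 2A: $20,700

Total assessed value = 2,758,926.
Unrounded shares: Unit 4A 843,334/2,758,926 × $93,600 = 28,611.16; Unit 2C 469,332/2,758,926 × $93,600 = 15,922.67; Unit G1 835,520/2,758,926 × $93,600 = 28,346.06; Unit 2A 610,740/2,758,926 × $93,600 = 20,720.12.
Rounded to nearest $100: Unit 4A $28,600; Unit 2C $15,900; Unit G1 $28,300; Unit 2A $20,700. Sum = $93,500.
Difference $93,600 − $93,500 = +$100 applied to Unit 2C: Unit 2C becomes $16,000.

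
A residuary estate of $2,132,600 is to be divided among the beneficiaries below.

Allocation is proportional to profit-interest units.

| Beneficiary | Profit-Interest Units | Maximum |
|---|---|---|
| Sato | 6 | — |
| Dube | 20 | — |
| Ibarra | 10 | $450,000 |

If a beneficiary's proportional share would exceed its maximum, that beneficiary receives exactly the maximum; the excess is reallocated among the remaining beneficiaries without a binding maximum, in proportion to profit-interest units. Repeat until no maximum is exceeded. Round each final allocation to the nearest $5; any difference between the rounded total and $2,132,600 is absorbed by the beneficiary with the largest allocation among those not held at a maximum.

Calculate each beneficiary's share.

Total profit-interest units = 36.
Proportional shares (ignoring caps): Sato 355,433.33; Dube 1,184,777.78; Ibarra 592,388.89.
Held at cap: Ibarra ($450,000); balance $1,682,600 reallocated over remaining profit-interest units 26.
Redistributed shares: Sato 388,292.31 → $388,290; Dube 1,294,307.69 → $1,294,310.

Sato: $388,290 | Dube: $1,294,310 | Ibarra: $450,000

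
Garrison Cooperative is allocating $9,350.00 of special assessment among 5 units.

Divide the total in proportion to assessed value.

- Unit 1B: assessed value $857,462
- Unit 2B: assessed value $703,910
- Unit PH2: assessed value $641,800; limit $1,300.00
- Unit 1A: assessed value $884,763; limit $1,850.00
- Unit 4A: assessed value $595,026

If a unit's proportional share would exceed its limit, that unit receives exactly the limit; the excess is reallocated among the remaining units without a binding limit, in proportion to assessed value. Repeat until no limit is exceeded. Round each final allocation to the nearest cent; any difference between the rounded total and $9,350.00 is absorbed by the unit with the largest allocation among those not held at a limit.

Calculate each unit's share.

Assessed value total: 3,682,961.
Pro-rata shares before constraints: Unit 1B 2,176.8544; Unit 2B 1,787.0291; Unit PH2 1,629.3493; Unit 1A 2,246.1639; Unit 4A 1,510.6033.
Held at cap: Unit PH2 ($1,300.00), Unit 1A ($1,850.00); residual $6,200.00 reallocated over remaining assessed value 2,156,398.
Remaining shares: Unit 1B 2,465.3447 → $2,465.34; Unit 2B 2,023.8574 → $2,023.86; Unit 4A 1,710.7979 → $1,710.80.

Unit 1B: $2,465.34; Unit 2B: $2,023.86; Unit PH2: $1,300.00; Unit 1A: $1,850.00; Unit 4A: $1,710.80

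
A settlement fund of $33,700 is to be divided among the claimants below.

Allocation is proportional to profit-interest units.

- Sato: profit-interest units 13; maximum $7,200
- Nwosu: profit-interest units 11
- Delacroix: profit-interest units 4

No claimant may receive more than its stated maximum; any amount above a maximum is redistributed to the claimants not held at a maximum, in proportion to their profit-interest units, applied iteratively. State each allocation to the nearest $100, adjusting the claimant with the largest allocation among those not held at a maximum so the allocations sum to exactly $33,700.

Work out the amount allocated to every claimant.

Sato: $7,200 · Nwosu: $19,400 · Delacroix: $7,100

Sum of profit-interest units: 28.
Unconstrained shares: Sato 15,646.43; Nwosu 13,239.29; Delacroix 4,814.29.
Capped: Sato ($7,200); balance $26,500 reallocated over remaining profit-interest units 15.
Redistributed shares: Nwosu 19,433.33 → $19,400; Delacroix 7,066.67 → $7,100.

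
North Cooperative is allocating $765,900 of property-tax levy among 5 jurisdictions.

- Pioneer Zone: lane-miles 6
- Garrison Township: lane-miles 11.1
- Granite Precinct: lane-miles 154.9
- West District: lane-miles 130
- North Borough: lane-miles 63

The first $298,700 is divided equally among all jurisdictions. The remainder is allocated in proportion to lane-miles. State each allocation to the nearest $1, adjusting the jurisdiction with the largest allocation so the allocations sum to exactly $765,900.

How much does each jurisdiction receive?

$298,700 shared equally gives $59,740 per jurisdiction.
Remainder $467,200 by lane-miles (total 365): Pioneer Zone 7,680.00 → $7,680; Garrison Township 14,208.00 → $14,208; Granite Precinct 198,272.00 → $198,272; West District 166,400.00 → $166,400; North Borough 80,640.00 → $80,640.
Totals: Pioneer Zone $59,740 + $7,680 = $67,420; Garrison Township $59,740 + $14,208 = $73,948; Granite Precinct $59,740 + $198,272 = $258,012; West District $59,740 + $166,400 = $226,140; North Borough $59,740 + $80,640 = $140,380.

Pioneer Zone: $67,420 · Garrison Township: $73,948 · Granite Precinct: $258,012 · West District: $226,140 · North Borough: $140,380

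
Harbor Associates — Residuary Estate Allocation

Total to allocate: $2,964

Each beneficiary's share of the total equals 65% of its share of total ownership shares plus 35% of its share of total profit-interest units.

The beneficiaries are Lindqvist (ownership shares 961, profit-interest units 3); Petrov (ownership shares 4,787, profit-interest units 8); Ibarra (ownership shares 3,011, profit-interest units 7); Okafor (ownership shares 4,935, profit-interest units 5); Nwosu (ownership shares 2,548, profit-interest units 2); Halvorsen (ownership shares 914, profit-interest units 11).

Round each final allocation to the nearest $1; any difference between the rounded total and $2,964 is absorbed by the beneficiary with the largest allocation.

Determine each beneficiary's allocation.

Lindqvist: $194 · Petrov: $768 · Ibarra: $540 · Okafor: $698 · Nwosu: $344 · Halvorsen: $420

Totals — ownership shares 17,156, profit-interest units 36.
Blended shares (65% ownership shares + 35% profit-interest units): Lindqvist 0.0656; Petrov 0.2591; Ibarra 0.1821; Okafor 0.2356; Nwosu 0.1160; Halvorsen 0.1416.
Raw shares: Lindqvist 194.37; Petrov 768.11; Ibarra 539.85; Okafor 698.28; Nwosu 343.77; Halvorsen 419.62.
Rounded to nearest $1: Lindqvist $194; Petrov $768; Ibarra $540; Okafor $698; Nwosu $344; Halvorsen $420. Sum = $2,964.
Sum already equals the total — no adjustment.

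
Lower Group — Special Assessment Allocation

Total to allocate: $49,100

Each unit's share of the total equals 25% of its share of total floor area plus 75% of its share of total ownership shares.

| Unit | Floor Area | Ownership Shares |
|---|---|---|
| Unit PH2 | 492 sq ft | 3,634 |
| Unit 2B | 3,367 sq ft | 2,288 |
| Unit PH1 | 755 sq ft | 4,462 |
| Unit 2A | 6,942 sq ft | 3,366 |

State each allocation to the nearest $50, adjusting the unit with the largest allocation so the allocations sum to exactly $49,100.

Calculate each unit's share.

Unit PH2: $10,250 · Unit 2B: $9,700 · Unit PH1: $12,750 · Unit 2A: $16,400

Totals — floor area 11,556, ownership shares 13,750.
Combined weights (25% floor area + 75% ownership shares): Unit PH2 0.2089; Unit 2B 0.1976; Unit PH1 0.2597; Unit 2A 0.3338.
Unrounded shares: Unit PH2 10,255.12; Unit 2B 9,704.17; Unit PH1 12,752.02; Unit 2A 16,388.68.
At nearest $50: Unit PH2 $10,250; Unit 2B $9,700; Unit PH1 $12,750; Unit 2A $16,400. Sum = $49,100.
No rounding difference to absorb.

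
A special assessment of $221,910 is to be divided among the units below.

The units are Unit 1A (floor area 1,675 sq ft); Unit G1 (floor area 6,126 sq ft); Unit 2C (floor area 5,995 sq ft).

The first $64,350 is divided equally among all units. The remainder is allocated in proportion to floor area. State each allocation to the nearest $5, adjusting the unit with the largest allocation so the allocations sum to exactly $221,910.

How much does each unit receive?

Unit 1A: $40,580 · Unit G1: $91,415 · Unit 2C: $89,915

First tranche $64,350 split equally: $21,450 each.
Remainder $157,560 by floor area (total 13,796): Unit 1A 19,129.68 → $19,130; Unit G1 69,963.22 → $69,965; Unit 2C 68,467.11 → $68,465.
Totals: Unit 1A $21,450 + $19,130 = $40,580; Unit G1 $21,450 + $69,965 = $91,415; Unit 2C $21,450 + $68,465 = $89,915.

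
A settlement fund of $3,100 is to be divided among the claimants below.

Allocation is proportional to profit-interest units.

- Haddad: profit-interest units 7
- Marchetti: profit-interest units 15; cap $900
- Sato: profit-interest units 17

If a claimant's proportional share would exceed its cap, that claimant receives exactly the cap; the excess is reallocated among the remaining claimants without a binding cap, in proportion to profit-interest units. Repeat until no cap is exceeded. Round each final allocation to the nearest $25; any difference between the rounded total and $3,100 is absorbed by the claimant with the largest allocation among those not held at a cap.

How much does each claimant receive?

Combined profit-interest units = 39.
Proportional shares (ignoring caps): Haddad 556.41; Marchetti 1,192.31; Sato 1,351.28.
Capped: Marchetti ($900); remaining pool $2,200 reallocated over remaining profit-interest units 24.
Redistributed shares: Haddad 641.67 → $650; Sato 1,558.33 → $1,550.

Haddad: $650 | Marchetti: $900 | Sato: $1,550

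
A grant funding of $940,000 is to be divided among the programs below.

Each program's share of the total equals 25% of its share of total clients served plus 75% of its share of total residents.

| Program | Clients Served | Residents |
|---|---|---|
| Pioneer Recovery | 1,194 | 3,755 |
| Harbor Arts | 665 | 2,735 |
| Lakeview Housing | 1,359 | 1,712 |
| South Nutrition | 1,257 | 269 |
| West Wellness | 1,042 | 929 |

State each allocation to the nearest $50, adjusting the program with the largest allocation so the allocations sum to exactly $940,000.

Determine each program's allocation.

Totals — clients served 5,517, residents 9,400.
Composite weights (25% clients served + 75% residents): Pioneer Recovery 0.3537; Harbor Arts 0.2484; Lakeview Housing 0.1982; South Nutrition 0.0784; West Wellness 0.1213.
Pro-rata amounts: Pioneer Recovery 332,484.16; Harbor Arts 233,451.08; Lakeview Housing 186,287.44; South Nutrition 73,717.69; West Wellness 114,059.63.
At nearest $50: Pioneer Recovery $332,500; Harbor Arts $233,450; Lakeview Housing $186,300; South Nutrition $73,700; West Wellness $114,050. Sum = $940,000.
Sum already equals the total — no adjustment.

Pioneer Recovery: $332,500; Harbor Arts: $233,450; Lakeview Housing: $186,300; South Nutrition: $73,700; West Wellness: $114,050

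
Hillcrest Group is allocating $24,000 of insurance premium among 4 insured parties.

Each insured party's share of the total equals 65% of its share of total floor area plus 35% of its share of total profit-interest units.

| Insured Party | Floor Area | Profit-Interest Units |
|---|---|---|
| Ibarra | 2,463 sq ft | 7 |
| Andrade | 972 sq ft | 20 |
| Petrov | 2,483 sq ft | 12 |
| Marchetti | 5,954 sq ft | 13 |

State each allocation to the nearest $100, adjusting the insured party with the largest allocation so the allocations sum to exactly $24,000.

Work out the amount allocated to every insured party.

Ibarra: $4,400 | Andrade: $4,500 | Petrov: $5,200 | Marchetti: $9,900

Floor area total 11,872; profit-interest units total 52.
Composite weights (65% floor area + 35% profit-interest units): Ibarra 0.1820; Andrade 0.1878; Petrov 0.2167; Marchetti 0.4135.
Proportional shares: Ibarra 4,367.19; Andrade 4,507.99; Petrov 5,201.16; Marchetti 9,923.65.
After rounding ($100): Ibarra $4,400; Andrade $4,500; Petrov $5,200; Marchetti $9,900. Sum = $24,000.
No rounding difference to absorb.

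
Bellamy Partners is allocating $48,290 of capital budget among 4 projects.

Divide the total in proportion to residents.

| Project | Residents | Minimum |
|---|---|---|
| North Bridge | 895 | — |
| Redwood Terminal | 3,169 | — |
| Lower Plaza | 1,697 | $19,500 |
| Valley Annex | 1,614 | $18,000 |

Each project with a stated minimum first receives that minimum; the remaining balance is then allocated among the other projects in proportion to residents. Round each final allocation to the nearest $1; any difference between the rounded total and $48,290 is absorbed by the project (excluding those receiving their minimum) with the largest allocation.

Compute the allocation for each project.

Fund the minimums — Lower Plaza $19,500; Valley Annex $18,000. Residual $10,790.
Residual split over remaining residents 4,064: North Bridge 2,376.24 → $2,376; Redwood Terminal 8,413.76 → $8,414.

North Bridge: $2,376 | Redwood Terminal: $8,414 | Lower Plaza: $19,500 | Valley Annex: $18,000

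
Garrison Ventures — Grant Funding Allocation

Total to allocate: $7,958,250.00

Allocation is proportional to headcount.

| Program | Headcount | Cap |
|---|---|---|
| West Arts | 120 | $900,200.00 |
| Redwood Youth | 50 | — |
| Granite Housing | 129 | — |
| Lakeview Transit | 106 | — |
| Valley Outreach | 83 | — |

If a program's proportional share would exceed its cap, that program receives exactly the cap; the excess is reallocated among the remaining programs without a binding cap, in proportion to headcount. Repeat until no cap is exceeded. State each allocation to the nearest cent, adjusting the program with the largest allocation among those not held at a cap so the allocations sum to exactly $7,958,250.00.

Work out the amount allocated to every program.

Total headcount = 488.
Proportional shares (ignoring caps): West Arts 1,956,946.7213; Redwood Youth 815,394.4672; Granite Housing 2,103,717.7254; Lakeview Transit 1,728,636.2705; Valley Outreach 1,353,554.8156.
Capped: West Arts ($900,200.00); balance $7,058,050.00 reallocated over remaining headcount 368.
Redistributed shares: Redwood Youth 958,974.1848 → $958,974.18; Granite Housing 2,474,153.3967 → $2,474,153.40; Lakeview Transit 2,033,025.2717 → $2,033,025.27; Valley Outreach 1,591,897.1467 → $1,591,897.15.

West Arts: $900,200.00 | Redwood Youth: $958,974.18 | Granite Housing: $2,474,153.40 | Lakeview Transit: $2,033,025.27 | Valley Outreach: $1,591,897.15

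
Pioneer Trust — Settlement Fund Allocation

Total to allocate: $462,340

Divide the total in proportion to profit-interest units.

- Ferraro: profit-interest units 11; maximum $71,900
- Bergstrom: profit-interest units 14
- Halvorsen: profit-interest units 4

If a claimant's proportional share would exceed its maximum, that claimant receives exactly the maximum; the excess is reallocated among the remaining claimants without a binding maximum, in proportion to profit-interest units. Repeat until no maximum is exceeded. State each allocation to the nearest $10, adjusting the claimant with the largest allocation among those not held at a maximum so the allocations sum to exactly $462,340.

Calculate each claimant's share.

Sum of profit-interest units: 29.
Pro-rata shares before constraints: Ferraro 175,370.34; Bergstrom 223,198.62; Halvorsen 63,771.03.
Capped: Ferraro ($71,900); remaining pool $390,440 reallocated over remaining profit-interest units 18.
Redistributed shares: Bergstrom 303,675.56 → $303,680; Halvorsen 86,764.44 → $86,760.

Ferraro: $71,900 | Bergstrom: $303,680 | Halvorsen: $86,760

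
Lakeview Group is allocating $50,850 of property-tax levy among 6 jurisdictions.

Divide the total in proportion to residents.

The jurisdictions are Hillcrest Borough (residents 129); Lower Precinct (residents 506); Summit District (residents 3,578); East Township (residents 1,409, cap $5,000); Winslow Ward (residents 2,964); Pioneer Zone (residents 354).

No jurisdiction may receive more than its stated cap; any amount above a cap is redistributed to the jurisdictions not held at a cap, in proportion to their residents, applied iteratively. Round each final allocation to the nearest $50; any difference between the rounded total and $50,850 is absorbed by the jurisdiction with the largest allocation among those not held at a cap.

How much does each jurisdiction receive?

Hillcrest Borough: $800 | Lower Precinct: $3,100 | Summit District: $21,750 | East Township: $5,000 | Winslow Ward: $18,050 | Pioneer Zone: $2,150

Combined residents = 8,940.
Proportional shares (ignoring caps): Hillcrest Borough 733.74; Lower Precinct 2,878.09; Summit District 20,351.38; East Township 8,014.28; Winslow Ward 16,858.99; Pioneer Zone 2,013.52.
Held at cap: East Township ($5,000); residual $45,850 reallocated over remaining residents 7,531.
Shares after redistribution: Hillcrest Borough 785.37 → $800; Lower Precinct 3,080.61 → $3,100; Summit District 21,783.47 → $21,800; Winslow Ward 18,045.33 → $18,050; Pioneer Zone 2,155.21 → $2,150.
Rounding difference −$50 applied to Summit District → $21,750.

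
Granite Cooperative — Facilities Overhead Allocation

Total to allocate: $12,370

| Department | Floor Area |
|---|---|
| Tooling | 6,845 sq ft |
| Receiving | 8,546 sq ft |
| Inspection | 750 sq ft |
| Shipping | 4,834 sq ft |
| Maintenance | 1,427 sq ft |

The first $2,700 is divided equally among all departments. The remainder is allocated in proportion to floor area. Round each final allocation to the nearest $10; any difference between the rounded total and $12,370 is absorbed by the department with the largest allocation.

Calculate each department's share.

Tooling: $3,490 · Receiving: $4,230 · Inspection: $860 · Shipping: $2,630 · Maintenance: $1,160

$2,700 shared equally gives $540 per department.
Remainder $9,670 by floor area (total 22,402): Tooling 2,954.70 → $2,950; Receiving 3,688.95 → $3,690; Inspection 323.74 → $320; Shipping 2,086.63 → $2,090; Maintenance 615.98 → $620.
Totals: Tooling $540 + $2,950 = $3,490; Receiving $540 + $3,690 = $4,230; Inspection $540 + $320 = $860; Shipping $540 + $2,090 = $2,630; Maintenance $540 + $620 = $1,160.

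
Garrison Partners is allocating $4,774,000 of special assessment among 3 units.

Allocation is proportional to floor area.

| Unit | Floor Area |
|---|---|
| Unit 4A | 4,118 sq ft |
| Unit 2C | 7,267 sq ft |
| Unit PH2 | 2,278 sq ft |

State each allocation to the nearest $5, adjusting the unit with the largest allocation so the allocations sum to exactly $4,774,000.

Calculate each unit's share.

Combined floor area = 13,663.
Raw shares: Unit 4A 4,118/13,663 × $4,774,000 = 1,438,873.75; Unit 2C 7,267/13,663 × $4,774,000 = 2,539,168.41; Unit PH2 2,278/13,663 × $4,774,000 = 795,957.84.
At nearest $5: Unit 4A $1,438,875; Unit 2C $2,539,170; Unit PH2 $795,960. Sum = $4,774,005.
Difference $4,774,000 − $4,774,005 = −$5 applied to largest allocation (Unit 2C): Unit 2C becomes $2,539,165.

Unit 4A: $1,438,875; Unit 2C: $2,539,165; Unit PH2: $795,960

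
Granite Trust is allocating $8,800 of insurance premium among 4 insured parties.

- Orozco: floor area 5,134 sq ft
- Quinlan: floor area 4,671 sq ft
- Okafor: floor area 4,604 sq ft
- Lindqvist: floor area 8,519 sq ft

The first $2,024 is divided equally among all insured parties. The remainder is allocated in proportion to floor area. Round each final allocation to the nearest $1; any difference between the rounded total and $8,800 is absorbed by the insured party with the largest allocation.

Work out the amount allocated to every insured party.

$2,024 shared equally gives $506 per insured party.
Remainder $6,776 by floor area (total 22,928): Orozco 1,517.27 → $1,517; Quinlan 1,380.44 → $1,380; Okafor 1,360.64 → $1,361; Lindqvist 2,517.65 → $2,518.
Totals: Orozco $506 + $1,517 = $2,023; Quinlan $506 + $1,380 = $1,886; Okafor $506 + $1,361 = $1,867; Lindqvist $506 + $2,518 = $3,024.

Orozco: $2,023 · Quinlan: $1,886 · Okafor: $1,867 · Lindqvist: $3,024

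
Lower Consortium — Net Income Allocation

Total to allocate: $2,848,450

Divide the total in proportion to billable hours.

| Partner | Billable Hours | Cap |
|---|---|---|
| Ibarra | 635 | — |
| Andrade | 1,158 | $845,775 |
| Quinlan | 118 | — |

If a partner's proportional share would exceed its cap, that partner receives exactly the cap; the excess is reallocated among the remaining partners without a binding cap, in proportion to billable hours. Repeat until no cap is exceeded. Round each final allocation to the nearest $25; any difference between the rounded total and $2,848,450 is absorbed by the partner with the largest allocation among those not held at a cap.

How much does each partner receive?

Ibarra: $1,688,850 · Andrade: $845,775 · Quinlan: $313,825

Combined billable hours = 1,911.
Proportional shares (ignoring caps): Ibarra 946,502.22; Andrade 1,726,062.32; Quinlan 175,885.45.
Capped: Andrade ($845,775); residual $2,002,675 reallocated over remaining billable hours 753.
Remaining shares: Ibarra 1,688,842.80 → $1,688,850; Quinlan 313,832.20 → $313,825.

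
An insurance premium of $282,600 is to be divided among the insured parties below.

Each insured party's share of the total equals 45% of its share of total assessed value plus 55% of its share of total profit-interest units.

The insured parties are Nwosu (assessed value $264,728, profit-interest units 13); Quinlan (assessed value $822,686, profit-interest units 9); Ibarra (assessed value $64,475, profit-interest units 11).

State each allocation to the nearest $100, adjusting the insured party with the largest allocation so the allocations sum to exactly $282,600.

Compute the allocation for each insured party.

Nwosu: $90,500 · Quinlan: $133,200 · Ibarra: $58,900

Assessed value total 1,151,889; profit-interest units total 33.
Composite weights (45% assessed value + 55% profit-interest units): Nwosu 0.3201; Quinlan 0.4714; Ibarra 0.2085.
Pro-rata amounts: Nwosu 90,456.31; Quinlan 133,215.57; Ibarra 58,928.12.
At nearest $100: Nwosu $90,500; Quinlan $133,200; Ibarra $58,900. Sum = $282,600.
Sum already equals the total — no adjustment.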